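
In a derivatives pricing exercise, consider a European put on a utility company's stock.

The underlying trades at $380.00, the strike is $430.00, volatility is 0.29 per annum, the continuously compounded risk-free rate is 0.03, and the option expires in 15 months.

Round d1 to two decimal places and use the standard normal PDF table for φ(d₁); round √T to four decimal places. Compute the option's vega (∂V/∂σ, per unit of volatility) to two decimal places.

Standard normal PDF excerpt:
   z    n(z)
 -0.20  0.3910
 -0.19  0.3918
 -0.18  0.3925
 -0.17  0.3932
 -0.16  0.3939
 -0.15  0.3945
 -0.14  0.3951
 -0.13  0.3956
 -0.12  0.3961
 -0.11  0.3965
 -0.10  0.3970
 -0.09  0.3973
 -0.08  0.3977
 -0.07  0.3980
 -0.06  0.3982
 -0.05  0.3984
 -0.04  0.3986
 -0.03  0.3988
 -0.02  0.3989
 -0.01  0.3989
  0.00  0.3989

σ√T = 0.29 × 1.1180 = 0.3242
d₁ = [ln(380/430) + (0.03 + 0.29²/2)·1.25] / 0.3242 = [-0.1236 + 0.0901] / 0.3242 = -0.1035 ≈ -0.10
√T = √1.25 = 1.1180
φ(d₁) = φ(-0.10) = 0.3970
vega = S·φ(d₁)·√T = 380·0.3970·1.1180 = 168.6615
(Vega is the same for a European call and put with the same parameters.)

168.66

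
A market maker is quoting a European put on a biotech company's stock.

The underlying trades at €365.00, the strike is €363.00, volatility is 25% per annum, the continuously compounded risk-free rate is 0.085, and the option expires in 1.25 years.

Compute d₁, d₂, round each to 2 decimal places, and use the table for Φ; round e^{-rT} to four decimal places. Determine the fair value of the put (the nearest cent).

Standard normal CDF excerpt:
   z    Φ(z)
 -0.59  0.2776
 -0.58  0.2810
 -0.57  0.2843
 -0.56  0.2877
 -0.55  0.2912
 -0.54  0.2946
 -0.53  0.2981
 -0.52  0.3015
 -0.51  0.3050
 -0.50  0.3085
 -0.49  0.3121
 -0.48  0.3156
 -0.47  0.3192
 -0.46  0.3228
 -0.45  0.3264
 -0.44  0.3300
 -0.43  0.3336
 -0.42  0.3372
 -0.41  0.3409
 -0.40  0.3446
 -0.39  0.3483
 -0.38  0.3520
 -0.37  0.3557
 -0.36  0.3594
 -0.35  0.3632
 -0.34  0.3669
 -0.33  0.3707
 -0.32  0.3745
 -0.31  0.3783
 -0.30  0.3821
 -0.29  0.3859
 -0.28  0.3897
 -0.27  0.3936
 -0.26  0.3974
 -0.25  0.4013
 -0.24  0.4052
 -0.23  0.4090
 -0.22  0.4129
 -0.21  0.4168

σ√T = 0.25 × 1.1180 = 0.2795
d₁ = [ln(365/363) + (0.085 + ½·0.25²)·1.25] / (σ√T) = (0.0055 + 0.1453) / 0.2795 = 0.5395 → 0.54
d₂ = 0.5395 − 0.2795 = 0.2600 → 0.26
e^(−rT) = e^(−0.085·1.25) = 0.8992
N(−d₂) = N(-0.26) = 0.3974;  N(−d₁) = N(-0.54) = 0.2946
P = 363·0.8992·0.3974 − 365·0.2946 = 129.7152 − 107.5290 = 22.1862

€22.19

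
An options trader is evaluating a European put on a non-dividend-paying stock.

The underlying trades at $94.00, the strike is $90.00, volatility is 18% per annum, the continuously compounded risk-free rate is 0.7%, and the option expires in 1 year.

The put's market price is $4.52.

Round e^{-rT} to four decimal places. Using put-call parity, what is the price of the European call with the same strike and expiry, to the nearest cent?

e^(−rT) = e^(−0.007·1) = 0.9930
Put-call parity: C − P = S − K·e^(−rT) = 94 − 90·0.9930 = 94 − 89.3700 = 4.6300
C = P + (C − P) = 4.52 + (4.6300) = 9.1500

$9.15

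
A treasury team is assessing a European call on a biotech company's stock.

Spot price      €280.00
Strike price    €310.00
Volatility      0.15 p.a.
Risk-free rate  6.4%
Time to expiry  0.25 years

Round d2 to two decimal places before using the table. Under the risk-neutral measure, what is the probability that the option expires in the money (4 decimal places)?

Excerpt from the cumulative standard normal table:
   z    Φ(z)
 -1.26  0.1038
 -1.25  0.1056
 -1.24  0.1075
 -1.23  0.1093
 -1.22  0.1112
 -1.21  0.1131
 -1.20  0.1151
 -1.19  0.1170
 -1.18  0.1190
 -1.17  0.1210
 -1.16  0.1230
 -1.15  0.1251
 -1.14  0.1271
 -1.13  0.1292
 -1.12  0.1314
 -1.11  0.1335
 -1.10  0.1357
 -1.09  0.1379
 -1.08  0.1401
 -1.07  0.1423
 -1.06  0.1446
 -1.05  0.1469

σ√T = 0.15·√0.25 = 0.0750
ln(S/K) + (r + σ²/2)T = ln(280/310) + (0.064 + 0.15²/2)·0.25 = -0.1018 + 0.0188 = -0.0830
d₁ = -0.0830 / 0.0750 = -1.1063 → -1.11
d₂ = d₁ − σ√T = -1.1063 − 0.0750 = -1.1813 → -1.18
Pr(exercise) under Q = N(d₂) = 0.1190

0.1190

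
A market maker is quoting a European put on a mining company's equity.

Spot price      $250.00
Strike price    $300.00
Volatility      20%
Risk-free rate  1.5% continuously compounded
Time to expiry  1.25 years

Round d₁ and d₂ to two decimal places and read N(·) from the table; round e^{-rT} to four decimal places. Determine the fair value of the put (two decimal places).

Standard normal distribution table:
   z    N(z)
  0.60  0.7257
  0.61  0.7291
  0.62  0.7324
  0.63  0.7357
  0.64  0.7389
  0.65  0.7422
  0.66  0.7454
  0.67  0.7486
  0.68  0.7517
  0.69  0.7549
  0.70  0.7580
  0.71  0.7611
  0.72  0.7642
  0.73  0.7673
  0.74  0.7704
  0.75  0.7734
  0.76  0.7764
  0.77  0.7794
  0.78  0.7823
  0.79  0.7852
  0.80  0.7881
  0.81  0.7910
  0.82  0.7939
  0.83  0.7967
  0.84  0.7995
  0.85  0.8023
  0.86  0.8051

σ√T = 0.2 × 1.1180 = 0.2236
ln(S/K) + (r + σ²/2)T = ln(250/300) + (0.015 + 0.2²/2)·1.25 = -0.1823 + 0.0438 = -0.1386
d₁ = -0.1386 / 0.2236 = -0.6197 ≈ -0.62
d₂ = d₁ − σ√T = -0.6197 − 0.2236 = -0.8433 ≈ -0.84
e^(−rT) = e^(−0.015·1.25) = 0.9814
N(−d₂) = N(0.84) = 0.7995;  N(−d₁) = N(0.62) = 0.7324
P = 300·0.9814·0.7995 − 250·0.7324 = 235.3888 − 183.1000 = 52.2888

$52.29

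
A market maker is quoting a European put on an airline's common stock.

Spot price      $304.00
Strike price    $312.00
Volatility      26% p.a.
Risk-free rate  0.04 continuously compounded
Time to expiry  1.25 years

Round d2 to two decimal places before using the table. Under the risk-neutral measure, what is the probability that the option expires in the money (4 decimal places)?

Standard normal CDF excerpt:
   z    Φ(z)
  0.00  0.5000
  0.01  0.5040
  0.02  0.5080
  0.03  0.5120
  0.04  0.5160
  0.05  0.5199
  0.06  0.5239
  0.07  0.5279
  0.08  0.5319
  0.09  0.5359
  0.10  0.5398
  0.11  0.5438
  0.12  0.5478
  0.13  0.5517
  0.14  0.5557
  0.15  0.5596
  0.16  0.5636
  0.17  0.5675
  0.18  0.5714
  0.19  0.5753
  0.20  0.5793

σ√T = 0.26·√1.25 = 0.2907
d₁ = [ln(304/312) + (0.04 + 0.26²/2)·1.25] / 0.2907 = [-0.0260 + 0.0922] / 0.2907 = 0.2280 ≈ 0.23
d₂ = d₁ − σ√T = 0.2280 − 0.2907 = -0.0627 ≈ -0.06
Pr(exercise) under Q = N(−d₂) = N(0.06) = 0.5239

0.5239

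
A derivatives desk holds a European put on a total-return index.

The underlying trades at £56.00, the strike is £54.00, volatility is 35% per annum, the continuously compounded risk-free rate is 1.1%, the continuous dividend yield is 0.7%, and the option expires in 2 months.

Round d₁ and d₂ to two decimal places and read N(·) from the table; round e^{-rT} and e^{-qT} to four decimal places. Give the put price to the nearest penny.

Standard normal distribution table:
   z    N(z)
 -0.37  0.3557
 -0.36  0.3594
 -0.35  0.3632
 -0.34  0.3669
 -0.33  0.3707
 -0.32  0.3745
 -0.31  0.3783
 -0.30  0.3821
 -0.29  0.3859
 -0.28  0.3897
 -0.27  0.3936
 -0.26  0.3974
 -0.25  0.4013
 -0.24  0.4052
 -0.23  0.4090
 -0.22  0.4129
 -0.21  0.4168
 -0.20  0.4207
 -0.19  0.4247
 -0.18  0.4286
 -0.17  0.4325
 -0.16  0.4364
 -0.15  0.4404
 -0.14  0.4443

T = 0.1667;  σ√T = 0.1429
d₁ = [ln(56/54) + (0.011 − 0.007 + ½·0.35²)·0.1667] / (σ√T) = (0.0364 + 0.0109) / 0.1429 = 0.3306 → 0.33
d₂ = 0.3306 − 0.1429 = 0.1877 → 0.19
exp(−qT) = exp(−0.007·0.1667) = 0.9988;  exp(−rT) = exp(−0.011·0.1667) = 0.9982
N(−d₂) = N(-0.19) = 0.4247;  N(−d₁) = N(-0.33) = 0.3707
P = 54·0.9982·0.4247 − 56·0.9988·0.3707 = 22.8925 − 20.7343 = 2.1582

£2.16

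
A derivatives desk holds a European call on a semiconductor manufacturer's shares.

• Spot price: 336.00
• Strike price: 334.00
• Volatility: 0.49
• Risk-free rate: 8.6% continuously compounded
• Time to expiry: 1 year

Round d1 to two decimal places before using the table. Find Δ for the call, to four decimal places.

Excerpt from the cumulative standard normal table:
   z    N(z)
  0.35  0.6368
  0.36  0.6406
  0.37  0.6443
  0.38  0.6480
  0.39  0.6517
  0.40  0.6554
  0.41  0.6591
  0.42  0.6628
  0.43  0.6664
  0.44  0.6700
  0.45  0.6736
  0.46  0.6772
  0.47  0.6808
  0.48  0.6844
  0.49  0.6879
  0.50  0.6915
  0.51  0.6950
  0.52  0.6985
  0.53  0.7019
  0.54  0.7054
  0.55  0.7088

σ√T = 0.49 × 1.0000 = 0.4900
d₁ = [ln(336/334) + (0.086 + ½·0.49²)·1] / (σ√T) = (0.0060 + 0.2060) / 0.4900 = 0.4327 ≈ 0.43
N(d₁) = N(0.43) = 0.6664
Δ_call = N(d₁) = 0.6664

0.6664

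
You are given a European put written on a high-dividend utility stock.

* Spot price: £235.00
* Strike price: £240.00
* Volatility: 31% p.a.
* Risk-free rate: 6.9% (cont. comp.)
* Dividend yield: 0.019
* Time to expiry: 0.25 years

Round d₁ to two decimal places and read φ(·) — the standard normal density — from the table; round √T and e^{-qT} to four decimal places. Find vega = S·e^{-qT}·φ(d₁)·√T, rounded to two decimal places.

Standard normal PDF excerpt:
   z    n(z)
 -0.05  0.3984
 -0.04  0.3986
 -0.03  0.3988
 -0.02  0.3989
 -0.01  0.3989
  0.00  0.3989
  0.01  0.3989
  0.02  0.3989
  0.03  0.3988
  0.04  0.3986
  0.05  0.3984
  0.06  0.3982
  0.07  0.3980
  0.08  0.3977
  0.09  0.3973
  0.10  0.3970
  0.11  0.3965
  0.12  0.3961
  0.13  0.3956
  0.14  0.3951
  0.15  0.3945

46.65

T = 0.25;  σ√T = 0.1550
d₁ = [ln(235/240) + (0.069 − 0.019 + ½·0.31²)·0.25] / (σ√T) = (-0.0211 + 0.0245) / 0.1550 = 0.0223 ⇒ 0.02
√T = √0.25 = 0.5000
φ(d₁) = φ(0.02) = 0.3989
exp(−qT) = exp(−0.019·0.25) = 0.9953
vega = S·exp(−qT)·φ(d₁)·√T = 235·0.9953·0.3989·0.5000 = 46.6505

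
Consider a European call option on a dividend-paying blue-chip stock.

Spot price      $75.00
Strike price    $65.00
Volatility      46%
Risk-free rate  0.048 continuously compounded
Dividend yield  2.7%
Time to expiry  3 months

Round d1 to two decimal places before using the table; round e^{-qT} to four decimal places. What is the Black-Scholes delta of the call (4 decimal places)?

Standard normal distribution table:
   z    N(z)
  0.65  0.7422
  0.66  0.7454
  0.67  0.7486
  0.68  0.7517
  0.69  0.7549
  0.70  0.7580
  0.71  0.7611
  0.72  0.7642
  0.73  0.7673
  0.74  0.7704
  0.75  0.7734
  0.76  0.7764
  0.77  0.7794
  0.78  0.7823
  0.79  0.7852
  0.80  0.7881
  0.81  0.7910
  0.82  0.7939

σ√T = 0.46 × 0.5000 = 0.2300
d₁ = [ln(75/65) + (0.048 − 0.027 + ½·0.46²)·0.25] / (σ√T) = (0.1431 + 0.0317) / 0.2300 = 0.7600 which rounds to 0.76
N(d₁) = N(0.76) = 0.7764
Δ_call = exp(−qT)·N(d₁) = 0.9933·0.7764 = 0.7712

0.7712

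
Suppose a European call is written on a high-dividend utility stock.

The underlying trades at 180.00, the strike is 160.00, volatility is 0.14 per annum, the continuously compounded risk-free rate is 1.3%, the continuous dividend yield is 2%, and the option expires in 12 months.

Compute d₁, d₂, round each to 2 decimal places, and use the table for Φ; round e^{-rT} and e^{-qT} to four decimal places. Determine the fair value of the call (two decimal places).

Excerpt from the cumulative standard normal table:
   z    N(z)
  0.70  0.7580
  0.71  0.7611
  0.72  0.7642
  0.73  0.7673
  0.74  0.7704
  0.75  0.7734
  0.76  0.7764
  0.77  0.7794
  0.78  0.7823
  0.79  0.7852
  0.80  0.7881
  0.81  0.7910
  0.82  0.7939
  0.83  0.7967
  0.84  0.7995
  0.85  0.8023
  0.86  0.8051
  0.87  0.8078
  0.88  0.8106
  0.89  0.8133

21.35

σ√T = 0.14 × 1.0000 = 0.1400
d₁ = [ln(180/160) + (0.013 − 0.02 + ½·0.14²)·1] / (σ√T) = (0.1178 + 0.0028) / 0.1400 = 0.8613 ⇒ 0.86
d₂ = 0.8613 − 0.1400 = 0.7213 ⇒ 0.72
exp(−qT) = exp(−0.02·1) = 0.9802;  exp(−rT) = exp(−0.013·1) = 0.9871
C = 180·0.9802·N(0.86) − 160·0.9871·N(0.72) = 180·0.9802·0.8051 − 160·0.9871·0.7642 = 142.0486 − 120.6947 = 21.3539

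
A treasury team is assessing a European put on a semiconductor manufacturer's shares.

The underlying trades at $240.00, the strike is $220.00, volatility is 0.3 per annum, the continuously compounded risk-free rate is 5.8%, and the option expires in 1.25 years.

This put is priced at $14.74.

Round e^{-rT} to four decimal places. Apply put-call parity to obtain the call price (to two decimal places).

$50.12

e^(−rT) = e^(−0.058·1.25) = 0.9301
Put-call parity: C − P = S − K·e^(−rT) = 240 − 220·0.9301 = 240 − 204.6220 = 35.3780
C = P + (C − P) = 14.74 + (35.3780) = 50.1180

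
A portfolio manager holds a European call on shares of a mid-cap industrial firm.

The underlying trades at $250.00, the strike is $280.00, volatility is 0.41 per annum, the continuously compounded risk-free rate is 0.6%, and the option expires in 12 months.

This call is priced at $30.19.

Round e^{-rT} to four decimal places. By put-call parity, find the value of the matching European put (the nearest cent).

$58.51

exp(−rT) = exp(−0.006·1) = 0.9940
Put-call parity: C − P = S − K·e^(−rT) = 250 − 280·0.9940 = 250 − 278.3200 = -28.3200
P = C − (C − P) = 30.19 − (-28.3200) = 58.5100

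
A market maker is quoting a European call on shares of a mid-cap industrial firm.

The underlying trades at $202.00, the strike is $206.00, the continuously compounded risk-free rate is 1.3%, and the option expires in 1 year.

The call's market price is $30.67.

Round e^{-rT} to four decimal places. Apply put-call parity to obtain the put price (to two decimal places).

exp(−rT) = exp(−0.013·1) = 0.9871
Put-call parity: C − P = S − K·e^(−rT) = 202 − 206·0.9871 = 202 − 203.3426 = -1.3426
P = C − (C − P) = 30.67 − (-1.3426) = 32.0126

$32.01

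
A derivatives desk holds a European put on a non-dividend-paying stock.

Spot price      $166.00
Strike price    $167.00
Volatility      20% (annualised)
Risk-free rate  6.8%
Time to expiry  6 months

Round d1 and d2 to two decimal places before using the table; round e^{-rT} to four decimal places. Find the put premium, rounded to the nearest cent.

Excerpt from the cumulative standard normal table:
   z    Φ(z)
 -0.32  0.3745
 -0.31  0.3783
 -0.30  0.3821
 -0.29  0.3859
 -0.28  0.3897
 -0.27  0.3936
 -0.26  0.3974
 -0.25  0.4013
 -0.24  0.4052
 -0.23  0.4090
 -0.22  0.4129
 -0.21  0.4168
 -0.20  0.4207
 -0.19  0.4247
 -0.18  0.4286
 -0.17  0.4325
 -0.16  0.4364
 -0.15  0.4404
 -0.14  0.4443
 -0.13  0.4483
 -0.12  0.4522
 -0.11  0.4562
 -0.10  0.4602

T = 0.5;  σ√T = 0.1414
d₁ = [ln(166/167) + (0.068 + ½·0.2²)·0.5] / (σ√T) = (-0.0060 + 0.0440) / 0.1414 = 0.2687 → 0.27
d₂ = 0.2687 − 0.1414 = 0.1272 → 0.13
exp(−rT) = exp(−0.068·0.5) = 0.9666
N(−d₂) = N(-0.13) = 0.4483;  N(−d₁) = N(-0.27) = 0.3936
P = 167·0.9666·0.4483 − 166·0.3936 = 72.3656 − 65.3376 = 7.0280

$7.03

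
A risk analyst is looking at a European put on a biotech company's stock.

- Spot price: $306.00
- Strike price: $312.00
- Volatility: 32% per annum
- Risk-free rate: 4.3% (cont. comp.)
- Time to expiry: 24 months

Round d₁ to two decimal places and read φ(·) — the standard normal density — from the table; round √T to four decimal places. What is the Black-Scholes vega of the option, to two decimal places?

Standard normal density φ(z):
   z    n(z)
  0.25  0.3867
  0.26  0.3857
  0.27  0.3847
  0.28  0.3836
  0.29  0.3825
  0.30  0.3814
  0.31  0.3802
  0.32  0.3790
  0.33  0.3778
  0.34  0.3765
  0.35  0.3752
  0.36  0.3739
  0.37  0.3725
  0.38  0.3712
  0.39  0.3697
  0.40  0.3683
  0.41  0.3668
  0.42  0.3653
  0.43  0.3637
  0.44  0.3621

σ√T = 0.32·√2 = 0.4525
d₁ = [ln(306/312) + (0.043 + ½·0.32²)·2] / (σ√T) = (-0.0194 + 0.1884) / 0.4525 = 0.3734 which rounds to 0.37
√T = √2 = 1.4142
φ(d₁) = φ(0.37) = 0.3725
vega = S·φ(d₁)·√T = 306·0.3725·1.4142 = 161.1976

161.20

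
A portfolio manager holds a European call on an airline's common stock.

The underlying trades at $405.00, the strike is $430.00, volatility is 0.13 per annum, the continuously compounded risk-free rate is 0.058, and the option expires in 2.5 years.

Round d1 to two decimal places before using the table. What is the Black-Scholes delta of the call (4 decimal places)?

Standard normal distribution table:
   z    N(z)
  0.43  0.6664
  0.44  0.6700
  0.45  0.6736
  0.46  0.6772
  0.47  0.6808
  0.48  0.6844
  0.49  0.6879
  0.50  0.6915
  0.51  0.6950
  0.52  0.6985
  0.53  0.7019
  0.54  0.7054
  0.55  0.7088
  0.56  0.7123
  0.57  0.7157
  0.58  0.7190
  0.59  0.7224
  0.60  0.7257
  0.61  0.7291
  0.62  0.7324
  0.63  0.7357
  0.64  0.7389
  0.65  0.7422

0.6985

σ√T = 0.13·√2.5 = 0.2055
d₁ = [ln(405/430) + (0.058 + ½·0.13²)·2.5] / (σ√T) = (-0.0599 + 0.1661) / 0.2055 = 0.5168 ⇒ 0.52
N(d₁) = N(0.52) = 0.6985
Δ_call = N(d₁) = 0.6985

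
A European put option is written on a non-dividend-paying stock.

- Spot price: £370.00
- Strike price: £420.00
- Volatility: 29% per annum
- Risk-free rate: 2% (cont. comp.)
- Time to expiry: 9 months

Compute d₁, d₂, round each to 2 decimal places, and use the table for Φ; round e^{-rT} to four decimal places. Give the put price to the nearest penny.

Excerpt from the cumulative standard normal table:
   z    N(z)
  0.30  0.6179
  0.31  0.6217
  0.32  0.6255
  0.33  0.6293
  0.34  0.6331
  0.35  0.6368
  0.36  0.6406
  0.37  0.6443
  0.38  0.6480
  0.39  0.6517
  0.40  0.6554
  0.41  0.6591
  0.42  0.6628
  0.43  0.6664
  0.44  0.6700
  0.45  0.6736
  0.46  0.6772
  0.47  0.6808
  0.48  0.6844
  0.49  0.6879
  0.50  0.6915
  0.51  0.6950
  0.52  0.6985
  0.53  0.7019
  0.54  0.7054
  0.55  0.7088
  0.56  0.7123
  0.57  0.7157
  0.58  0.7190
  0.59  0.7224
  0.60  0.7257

T = 0.75;  σ√T = 0.2511
ln(S/K) + (r + σ²/2)T = ln(370/420) + (0.02 + 0.29²/2)·0.75 = -0.1268 + 0.0465 = -0.0802
d₁ = -0.0802 / 0.2511 = -0.3194 which rounds to -0.32
d₂ = d₁ − σ√T = -0.3194 − 0.2511 = -0.5705 which rounds to -0.57
exp(−rT) = exp(−0.02·0.75) = 0.9851
N(−d₂) = N(0.57) = 0.7157;  N(−d₁) = N(0.32) = 0.6255
P = 420·0.9851·0.7157 − 370·0.6255 = 296.1151 − 231.4350 = 64.6801

£64.68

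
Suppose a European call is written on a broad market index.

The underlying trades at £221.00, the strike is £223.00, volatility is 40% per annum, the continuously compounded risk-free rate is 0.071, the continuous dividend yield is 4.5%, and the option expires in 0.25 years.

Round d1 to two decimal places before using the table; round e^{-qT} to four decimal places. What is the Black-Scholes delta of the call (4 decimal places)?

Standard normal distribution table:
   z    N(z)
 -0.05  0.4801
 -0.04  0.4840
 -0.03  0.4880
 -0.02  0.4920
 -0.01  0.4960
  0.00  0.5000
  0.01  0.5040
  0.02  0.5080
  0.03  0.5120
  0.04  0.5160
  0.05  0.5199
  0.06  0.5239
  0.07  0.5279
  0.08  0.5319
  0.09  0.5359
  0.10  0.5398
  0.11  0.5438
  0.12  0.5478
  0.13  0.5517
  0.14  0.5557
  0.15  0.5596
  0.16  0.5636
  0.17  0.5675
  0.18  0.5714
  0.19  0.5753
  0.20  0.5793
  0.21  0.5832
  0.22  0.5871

σ√T = 0.4·√0.25 = 0.2000
d₁ = [ln(221/223) + (0.071 − 0.045 + 0.4²/2)·0.25] / 0.2000 = [-0.0090 + 0.0265] / 0.2000 = 0.0875 → 0.09
N(d₁) = N(0.09) = 0.5359
Δ_call = exp(−qT)·N(d₁) = 0.9888·0.5359 = 0.5299

0.5299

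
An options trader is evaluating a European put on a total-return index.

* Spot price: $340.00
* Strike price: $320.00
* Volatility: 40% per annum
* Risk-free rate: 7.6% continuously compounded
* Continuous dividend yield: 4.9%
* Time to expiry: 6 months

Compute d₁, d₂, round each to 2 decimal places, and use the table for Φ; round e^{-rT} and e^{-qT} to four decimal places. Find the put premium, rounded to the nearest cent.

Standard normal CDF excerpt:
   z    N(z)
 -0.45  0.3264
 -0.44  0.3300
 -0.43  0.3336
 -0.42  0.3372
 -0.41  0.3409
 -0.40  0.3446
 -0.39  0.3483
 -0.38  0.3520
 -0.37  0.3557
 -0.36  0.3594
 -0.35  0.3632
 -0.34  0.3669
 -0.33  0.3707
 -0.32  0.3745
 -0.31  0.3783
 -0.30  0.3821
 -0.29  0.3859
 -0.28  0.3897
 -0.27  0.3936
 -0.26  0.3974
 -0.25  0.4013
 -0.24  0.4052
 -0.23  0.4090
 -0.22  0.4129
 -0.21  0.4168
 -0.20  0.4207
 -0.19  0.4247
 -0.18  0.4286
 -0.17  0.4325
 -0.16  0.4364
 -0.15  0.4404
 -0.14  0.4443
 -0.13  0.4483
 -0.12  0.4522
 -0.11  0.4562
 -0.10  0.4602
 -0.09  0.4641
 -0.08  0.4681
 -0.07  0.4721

$24.98

σ√T = 0.4 × 0.7071 = 0.2828
d₁ = [ln(340/320) + (0.076 − 0.049 + 0.4²/2)·0.5] / 0.2828 = [0.0606 + 0.0535] / 0.2828 = 0.4035 which rounds to 0.40
d₂ = d₁ − σ√T = 0.4035 − 0.2828 = 0.1206 which rounds to 0.12
e^(−qT) = e^(−0.049·0.5) = 0.9758;  e^(−rT) = e^(−0.076·0.5) = 0.9627
N(−d₂) = N(-0.12) = 0.4522;  N(−d₁) = N(-0.40) = 0.3446
P = 320·0.9627·0.4522 − 340·0.9758·0.3446 = 139.3065 − 114.3286 = 24.9779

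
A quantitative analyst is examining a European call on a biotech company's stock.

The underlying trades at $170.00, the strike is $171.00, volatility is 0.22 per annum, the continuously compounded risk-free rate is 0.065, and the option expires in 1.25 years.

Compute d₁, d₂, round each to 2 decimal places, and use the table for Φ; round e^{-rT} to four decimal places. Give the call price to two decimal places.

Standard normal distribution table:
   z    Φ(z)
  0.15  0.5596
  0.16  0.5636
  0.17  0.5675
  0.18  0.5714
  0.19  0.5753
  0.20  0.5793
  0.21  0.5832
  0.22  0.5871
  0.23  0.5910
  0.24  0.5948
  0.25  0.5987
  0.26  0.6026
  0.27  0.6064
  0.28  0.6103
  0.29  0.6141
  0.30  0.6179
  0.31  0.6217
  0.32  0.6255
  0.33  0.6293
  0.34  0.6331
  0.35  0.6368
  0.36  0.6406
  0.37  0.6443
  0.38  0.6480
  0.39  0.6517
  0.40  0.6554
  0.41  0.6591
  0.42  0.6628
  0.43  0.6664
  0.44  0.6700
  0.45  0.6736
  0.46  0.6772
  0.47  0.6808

T = 1.25;  σ√T = 0.2460
d₁ = [ln(170/171) + (0.065 + 0.22²/2)·1.25] / 0.2460 = [-0.0059 + 0.1115] / 0.2460 = 0.4295 which rounds to 0.43
d₂ = d₁ − σ√T = 0.4295 − 0.2460 = 0.1835 which rounds to 0.18
e^(−rT) = e^(−0.065·1.25) = 0.9220
N(d₁) = N(0.43) = 0.6664;  N(d₂) = N(0.18) = 0.5714
C = 170·0.6664 − 171·0.9220·0.5714 = 113.2880 − 90.0881 = 23.1999

$23.20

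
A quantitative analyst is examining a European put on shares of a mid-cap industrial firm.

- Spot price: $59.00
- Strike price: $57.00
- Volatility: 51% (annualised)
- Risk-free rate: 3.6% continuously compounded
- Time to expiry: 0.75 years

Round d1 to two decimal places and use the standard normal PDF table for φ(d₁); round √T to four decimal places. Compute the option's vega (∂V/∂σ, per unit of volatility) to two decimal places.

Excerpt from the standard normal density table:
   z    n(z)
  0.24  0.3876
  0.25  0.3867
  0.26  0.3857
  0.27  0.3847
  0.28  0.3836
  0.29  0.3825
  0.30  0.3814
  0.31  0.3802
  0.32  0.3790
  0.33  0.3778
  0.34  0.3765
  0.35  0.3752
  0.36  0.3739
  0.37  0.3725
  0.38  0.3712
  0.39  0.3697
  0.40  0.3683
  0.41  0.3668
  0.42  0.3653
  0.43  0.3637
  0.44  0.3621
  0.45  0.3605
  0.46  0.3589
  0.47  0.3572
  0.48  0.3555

19.10

T = 0.75;  σ√T = 0.4417
ln(S/K) + (r + σ²/2)T = ln(59/57) + (0.036 + 0.51²/2)·0.75 = 0.0345 + 0.1245 = 0.1590
d₁ = 0.1590 / 0.4417 = 0.3600 → 0.36
√T = √0.75 = 0.8660
φ(d₁) = φ(0.36) = 0.3739
vega = S·φ(d₁)·√T = 59·0.3739·0.8660 = 19.1040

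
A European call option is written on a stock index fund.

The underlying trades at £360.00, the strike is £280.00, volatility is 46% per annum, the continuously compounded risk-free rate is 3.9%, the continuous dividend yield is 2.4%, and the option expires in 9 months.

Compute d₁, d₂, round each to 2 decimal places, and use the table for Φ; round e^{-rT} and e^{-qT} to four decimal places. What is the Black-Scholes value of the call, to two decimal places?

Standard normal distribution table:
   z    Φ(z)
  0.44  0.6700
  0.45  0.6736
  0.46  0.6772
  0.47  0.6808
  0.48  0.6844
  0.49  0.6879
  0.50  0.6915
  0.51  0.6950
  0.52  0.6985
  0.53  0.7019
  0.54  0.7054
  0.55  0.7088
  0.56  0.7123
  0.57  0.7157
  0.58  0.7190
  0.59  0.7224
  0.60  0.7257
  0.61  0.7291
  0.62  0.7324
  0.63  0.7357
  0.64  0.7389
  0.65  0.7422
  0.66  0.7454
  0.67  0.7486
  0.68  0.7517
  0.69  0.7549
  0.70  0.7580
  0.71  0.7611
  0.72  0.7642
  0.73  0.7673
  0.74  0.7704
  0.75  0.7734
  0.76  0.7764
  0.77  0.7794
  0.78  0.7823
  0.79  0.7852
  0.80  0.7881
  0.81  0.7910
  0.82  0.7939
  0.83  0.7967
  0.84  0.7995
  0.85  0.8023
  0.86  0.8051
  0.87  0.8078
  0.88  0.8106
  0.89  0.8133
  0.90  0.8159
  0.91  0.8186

£100.52

σ√T = 0.46·√0.75 = 0.3984
ln(S/K) + (r − q + σ²/2)T = ln(360/280) + (0.039 − 0.024 + 0.46²/2)·0.75 = 0.2513 + 0.0906 = 0.3419
d₁ = 0.3419 / 0.3984 = 0.8583 → 0.86
d₂ = d₁ − σ√T = 0.8583 − 0.3984 = 0.4599 → 0.46
e^(−qT) = e^(−0.024·0.75) = 0.9822;  e^(−rT) = e^(−0.039·0.75) = 0.9712
C = 360·0.9822·N(0.86) − 280·0.9712·N(0.46) = 360·0.9822·0.8051 − 280·0.9712·0.6772 = 284.6769 − 184.1551 = 100.5219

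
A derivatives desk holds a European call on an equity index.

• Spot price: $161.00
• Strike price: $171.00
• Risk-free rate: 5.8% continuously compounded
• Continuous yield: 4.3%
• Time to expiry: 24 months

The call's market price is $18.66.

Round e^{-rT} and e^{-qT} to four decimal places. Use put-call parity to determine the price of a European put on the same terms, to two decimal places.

$23.20

e^(−qT) = e^(−0.043·2) = 0.9176;  e^(−rT) = e^(−0.058·2) = 0.8905
Put-call parity: C − P = S·e^(−qT) − K·e^(−rT) = 161·0.9176 − 171·0.8905 = 147.7336 − 152.2755 = -4.5419
P = C − (C − P) = 18.66 − (-4.5419) = 23.2019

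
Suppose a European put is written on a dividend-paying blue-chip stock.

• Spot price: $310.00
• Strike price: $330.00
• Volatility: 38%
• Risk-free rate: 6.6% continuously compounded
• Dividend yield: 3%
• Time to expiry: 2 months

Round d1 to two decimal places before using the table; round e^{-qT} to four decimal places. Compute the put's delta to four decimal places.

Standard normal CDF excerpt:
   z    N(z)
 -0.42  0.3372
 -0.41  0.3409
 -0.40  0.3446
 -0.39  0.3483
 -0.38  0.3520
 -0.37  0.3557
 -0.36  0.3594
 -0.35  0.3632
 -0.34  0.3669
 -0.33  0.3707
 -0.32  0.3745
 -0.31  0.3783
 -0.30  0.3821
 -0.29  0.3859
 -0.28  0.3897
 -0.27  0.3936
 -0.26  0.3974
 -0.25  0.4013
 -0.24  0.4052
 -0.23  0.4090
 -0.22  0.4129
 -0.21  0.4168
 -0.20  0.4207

-0.6110

σ√T = 0.38·√0.1667 = 0.1551
ln(S/K) + (r − q + σ²/2)T = ln(310/330) + (0.066 − 0.03 + 0.38²/2)·0.1667 = -0.0625 + 0.0180 = -0.0445
d₁ = -0.0445 / 0.1551 = -0.2868 → -0.29
N(d₁) = N(-0.29) = 0.3859
Δ_put = exp(−qT)·(N(d₁) − 1) = 0.9950·(0.3859 − 1) = -0.6110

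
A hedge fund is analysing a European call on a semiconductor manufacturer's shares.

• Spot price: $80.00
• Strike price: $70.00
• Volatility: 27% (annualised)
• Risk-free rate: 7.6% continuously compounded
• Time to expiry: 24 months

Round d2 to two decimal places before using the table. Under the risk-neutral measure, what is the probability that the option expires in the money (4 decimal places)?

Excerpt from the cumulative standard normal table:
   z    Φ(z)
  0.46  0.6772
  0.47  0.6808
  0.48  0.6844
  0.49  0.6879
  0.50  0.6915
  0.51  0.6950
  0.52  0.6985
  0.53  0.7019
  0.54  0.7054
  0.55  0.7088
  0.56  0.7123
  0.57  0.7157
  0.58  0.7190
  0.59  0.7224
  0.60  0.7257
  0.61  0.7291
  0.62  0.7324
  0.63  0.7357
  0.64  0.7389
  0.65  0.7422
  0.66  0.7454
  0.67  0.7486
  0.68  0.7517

0.7123

σ√T = 0.27 × 1.4142 = 0.3818
d₁ = [ln(80/70) + (0.076 + 0.27²/2)·2] / 0.3818 = [0.1335 + 0.2249] / 0.3818 = 0.9387 ≈ 0.94
d₂ = d₁ − σ√T = 0.9387 − 0.3818 = 0.5569 ≈ 0.56
Risk-neutral Pr[S_T > K] = N(d₂) = N(0.56) = 0.7123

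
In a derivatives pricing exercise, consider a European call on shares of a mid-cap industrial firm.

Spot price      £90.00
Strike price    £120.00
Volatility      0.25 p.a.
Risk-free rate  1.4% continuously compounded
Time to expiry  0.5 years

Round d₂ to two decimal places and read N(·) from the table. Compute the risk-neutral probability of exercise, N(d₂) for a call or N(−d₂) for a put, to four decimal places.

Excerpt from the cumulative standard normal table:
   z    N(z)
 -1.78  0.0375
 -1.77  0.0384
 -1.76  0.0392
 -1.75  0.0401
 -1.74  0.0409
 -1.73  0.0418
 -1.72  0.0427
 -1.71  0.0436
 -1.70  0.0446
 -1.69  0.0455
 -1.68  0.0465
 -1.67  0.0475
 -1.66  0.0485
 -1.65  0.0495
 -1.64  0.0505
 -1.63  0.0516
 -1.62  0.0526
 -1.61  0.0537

0.0465

T = 0.5;  σ√T = 0.1768
d₁ = [ln(90/120) + (0.014 + 0.25²/2)·0.5] / 0.1768 = [-0.2877 + 0.0226] / 0.1768 = -1.4994 ⇒ -1.50
d₂ = d₁ − σ√T = -1.4994 − 0.1768 = -1.6762 ⇒ -1.68
Risk-neutral Pr[S_T > K] = N(d₂) = N(-1.68) = 0.0465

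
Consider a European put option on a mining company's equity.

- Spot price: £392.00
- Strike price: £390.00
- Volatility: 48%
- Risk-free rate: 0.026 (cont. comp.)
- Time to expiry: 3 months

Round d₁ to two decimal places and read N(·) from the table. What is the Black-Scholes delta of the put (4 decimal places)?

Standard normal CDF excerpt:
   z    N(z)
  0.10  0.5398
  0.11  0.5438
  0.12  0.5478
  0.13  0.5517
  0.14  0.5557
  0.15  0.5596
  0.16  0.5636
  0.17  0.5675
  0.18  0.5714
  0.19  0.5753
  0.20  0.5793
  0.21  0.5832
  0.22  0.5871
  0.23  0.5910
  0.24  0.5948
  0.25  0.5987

-0.4325

T = 0.25;  σ√T = 0.2400
d₁ = [ln(392/390) + (0.026 + 0.48²/2)·0.25] / 0.2400 = [0.0051 + 0.0353] / 0.2400 = 0.1684 which rounds to 0.17
N(d₁) = N(0.17) = 0.5675
Δ_put = N(d₁) − 1 = 0.5675 − 1 = -0.4325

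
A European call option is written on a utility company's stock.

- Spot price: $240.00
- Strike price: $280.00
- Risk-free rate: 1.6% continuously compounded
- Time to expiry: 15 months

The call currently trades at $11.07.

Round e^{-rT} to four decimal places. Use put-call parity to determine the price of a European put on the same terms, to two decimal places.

e^(−rT) = e^(−0.016·1.25) = 0.9802
Put-call parity: C − P = S − K·e^(−rT) = 240 − 280·0.9802 = 240 − 274.4560 = -34.4560
P = C − (C − P) = 11.07 − (-34.4560) = 45.5260

$45.53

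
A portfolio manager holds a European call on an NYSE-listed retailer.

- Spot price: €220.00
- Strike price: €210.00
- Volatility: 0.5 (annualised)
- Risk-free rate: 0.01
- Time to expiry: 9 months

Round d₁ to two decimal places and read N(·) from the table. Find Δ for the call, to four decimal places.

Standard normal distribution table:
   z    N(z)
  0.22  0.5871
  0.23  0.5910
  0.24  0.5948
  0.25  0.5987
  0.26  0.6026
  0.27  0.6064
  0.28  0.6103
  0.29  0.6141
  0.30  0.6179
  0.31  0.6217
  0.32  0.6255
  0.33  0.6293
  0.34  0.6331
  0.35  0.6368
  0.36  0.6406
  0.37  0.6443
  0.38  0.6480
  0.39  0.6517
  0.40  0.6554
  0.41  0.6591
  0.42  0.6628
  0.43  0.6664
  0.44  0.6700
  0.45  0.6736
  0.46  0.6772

σ√T = 0.5·√0.75 = 0.4330
d₁ = [ln(220/210) + (0.01 + 0.5²/2)·0.75] / 0.4330 = [0.0465 + 0.1013] / 0.4330 = 0.3413 which rounds to 0.34
N(d₁) = N(0.34) = 0.6331
Δ_call = N(d₁) = 0.6331

0.6331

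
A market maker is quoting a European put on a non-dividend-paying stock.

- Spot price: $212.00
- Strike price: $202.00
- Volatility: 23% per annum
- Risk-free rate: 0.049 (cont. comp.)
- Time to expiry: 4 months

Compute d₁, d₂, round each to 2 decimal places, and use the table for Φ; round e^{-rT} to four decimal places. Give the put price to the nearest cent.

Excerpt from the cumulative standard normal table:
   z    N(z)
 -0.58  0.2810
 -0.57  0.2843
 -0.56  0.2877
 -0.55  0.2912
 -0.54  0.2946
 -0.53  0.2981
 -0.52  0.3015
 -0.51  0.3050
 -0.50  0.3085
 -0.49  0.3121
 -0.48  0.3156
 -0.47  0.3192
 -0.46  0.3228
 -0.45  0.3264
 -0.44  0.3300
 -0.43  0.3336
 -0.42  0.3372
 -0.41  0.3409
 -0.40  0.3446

$5.28

σ√T = 0.23 × 0.5774 = 0.1328
d₁ = [ln(212/202) + (0.049 + 0.23²/2)·0.3333] / 0.1328 = [0.0483 + 0.0251] / 0.1328 = 0.5533 ≈ 0.55
d₂ = d₁ − σ√T = 0.5533 − 0.1328 = 0.4205 ≈ 0.42
e^(−rT) = e^(−0.049·0.3333) = 0.9838
P = 202·0.9838·N(-0.42) − 212·N(-0.55) = 202·0.9838·0.3372 − 212·0.2912 = 67.0109 − 61.7344 = 5.2765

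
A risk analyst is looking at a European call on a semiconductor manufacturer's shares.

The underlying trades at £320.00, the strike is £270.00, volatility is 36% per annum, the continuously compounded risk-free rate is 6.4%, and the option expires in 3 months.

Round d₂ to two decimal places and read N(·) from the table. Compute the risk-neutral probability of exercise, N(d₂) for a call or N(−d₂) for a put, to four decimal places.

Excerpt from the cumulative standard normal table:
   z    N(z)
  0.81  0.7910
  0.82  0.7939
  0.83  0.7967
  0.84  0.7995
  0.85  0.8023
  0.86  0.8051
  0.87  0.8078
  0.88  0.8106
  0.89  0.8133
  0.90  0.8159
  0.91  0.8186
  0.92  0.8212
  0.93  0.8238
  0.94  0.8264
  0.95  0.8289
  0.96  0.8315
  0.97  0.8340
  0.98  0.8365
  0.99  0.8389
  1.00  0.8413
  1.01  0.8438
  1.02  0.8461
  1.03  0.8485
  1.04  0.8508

T = 0.25;  σ√T = 0.1800
d₁ = [ln(320/270) + (0.064 + 0.36²/2)·0.25] / 0.1800 = [0.1699 + 0.0322] / 0.1800 = 1.1228 → 1.12
d₂ = d₁ − σ√T = 1.1228 − 0.1800 = 0.9428 → 0.94
Risk-neutral Pr[S_T > K] = N(d₂) = N(0.94) = 0.8264

0.8264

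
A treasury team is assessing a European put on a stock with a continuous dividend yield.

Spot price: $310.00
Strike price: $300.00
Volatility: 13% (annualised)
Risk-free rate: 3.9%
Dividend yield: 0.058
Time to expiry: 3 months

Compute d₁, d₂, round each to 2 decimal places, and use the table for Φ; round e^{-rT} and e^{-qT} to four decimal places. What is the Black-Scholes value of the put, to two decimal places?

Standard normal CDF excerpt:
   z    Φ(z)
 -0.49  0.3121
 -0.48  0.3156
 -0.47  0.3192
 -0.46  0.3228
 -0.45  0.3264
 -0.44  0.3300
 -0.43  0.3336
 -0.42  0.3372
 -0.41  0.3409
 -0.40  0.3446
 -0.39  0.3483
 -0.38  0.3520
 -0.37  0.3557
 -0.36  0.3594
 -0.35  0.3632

T = 0.25;  σ√T = 0.0650
d₁ = [ln(310/300) + (0.039 − 0.058 + 0.13²/2)·0.25] / 0.0650 = [0.0328 − 0.0026] / 0.0650 = 0.4639 ≈ 0.46
d₂ = d₁ − σ√T = 0.4639 − 0.0650 = 0.3989 ≈ 0.40
exp(−qT) = exp(−0.058·0.25) = 0.9856;  exp(−rT) = exp(−0.039·0.25) = 0.9903
N(−d₂) = N(-0.40) = 0.3446;  N(−d₁) = N(-0.46) = 0.3228
P = 300·0.9903·0.3446 − 310·0.9856·0.3228 = 102.3772 − 98.6270 = 3.7502

$3.75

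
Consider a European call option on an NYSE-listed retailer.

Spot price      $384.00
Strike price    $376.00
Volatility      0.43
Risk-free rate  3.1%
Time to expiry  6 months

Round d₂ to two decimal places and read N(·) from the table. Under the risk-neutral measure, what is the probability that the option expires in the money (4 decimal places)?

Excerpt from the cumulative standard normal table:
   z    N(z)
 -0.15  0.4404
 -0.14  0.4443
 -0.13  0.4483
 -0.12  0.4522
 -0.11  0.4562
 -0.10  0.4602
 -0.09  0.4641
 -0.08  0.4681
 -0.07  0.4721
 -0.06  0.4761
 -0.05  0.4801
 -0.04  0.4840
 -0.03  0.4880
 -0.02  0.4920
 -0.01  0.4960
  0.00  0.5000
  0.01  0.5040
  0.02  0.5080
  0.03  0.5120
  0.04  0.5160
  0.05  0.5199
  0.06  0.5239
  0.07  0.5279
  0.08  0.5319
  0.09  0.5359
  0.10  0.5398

σ√T = 0.43 × 0.7071 = 0.3041
d₁ = [ln(384/376) + (0.031 + 0.43²/2)·0.5] / 0.3041 = [0.0211 + 0.0617] / 0.3041 = 0.2722 → 0.27
d₂ = d₁ − σ√T = 0.2722 − 0.3041 = -0.0318 → -0.03
Pr(exercise) under Q = N(d₂) = 0.4880

0.4880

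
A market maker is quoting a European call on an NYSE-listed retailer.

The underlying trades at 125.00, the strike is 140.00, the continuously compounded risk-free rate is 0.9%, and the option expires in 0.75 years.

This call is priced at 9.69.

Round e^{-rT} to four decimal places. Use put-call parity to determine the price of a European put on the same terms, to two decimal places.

e^(−rT) = e^(−0.009·0.75) = 0.9933
Put-call parity: C − P = S − K·e^(−rT) = 125 − 140·0.9933 = 125 − 139.0620 = -14.0620
P = C − (C − P) = 9.69 − (-14.0620) = 23.7520

23.75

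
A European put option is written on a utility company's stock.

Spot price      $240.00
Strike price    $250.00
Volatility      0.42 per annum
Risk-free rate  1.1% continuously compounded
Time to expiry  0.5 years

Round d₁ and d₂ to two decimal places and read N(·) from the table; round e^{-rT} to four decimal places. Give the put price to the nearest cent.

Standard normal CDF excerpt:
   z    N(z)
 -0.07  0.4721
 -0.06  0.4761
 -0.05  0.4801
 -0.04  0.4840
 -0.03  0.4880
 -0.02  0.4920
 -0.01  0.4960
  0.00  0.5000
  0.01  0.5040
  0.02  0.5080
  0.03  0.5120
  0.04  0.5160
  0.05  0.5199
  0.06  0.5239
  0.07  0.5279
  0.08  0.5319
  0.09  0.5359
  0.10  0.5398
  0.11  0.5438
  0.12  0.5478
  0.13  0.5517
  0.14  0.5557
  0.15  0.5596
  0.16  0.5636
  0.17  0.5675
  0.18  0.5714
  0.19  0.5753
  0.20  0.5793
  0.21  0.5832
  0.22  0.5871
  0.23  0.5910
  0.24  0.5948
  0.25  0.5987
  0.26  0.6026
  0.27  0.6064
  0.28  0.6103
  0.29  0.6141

$33.65

T = 0.5;  σ√T = 0.2970
ln(S/K) + (r + σ²/2)T = ln(240/250) + (0.011 + 0.42²/2)·0.5 = -0.0408 + 0.0496 = 0.0088
d₁ = 0.0088 / 0.2970 = 0.0296 which rounds to 0.03
d₂ = d₁ − σ√T = 0.0296 − 0.2970 = -0.2674 which rounds to -0.27
e^(−rT) = e^(−0.011·0.5) = 0.9945
N(−d₂) = N(0.27) = 0.6064;  N(−d₁) = N(-0.03) = 0.4880
P = 250·0.9945·0.6064 − 240·0.4880 = 150.7662 − 117.1200 = 33.6462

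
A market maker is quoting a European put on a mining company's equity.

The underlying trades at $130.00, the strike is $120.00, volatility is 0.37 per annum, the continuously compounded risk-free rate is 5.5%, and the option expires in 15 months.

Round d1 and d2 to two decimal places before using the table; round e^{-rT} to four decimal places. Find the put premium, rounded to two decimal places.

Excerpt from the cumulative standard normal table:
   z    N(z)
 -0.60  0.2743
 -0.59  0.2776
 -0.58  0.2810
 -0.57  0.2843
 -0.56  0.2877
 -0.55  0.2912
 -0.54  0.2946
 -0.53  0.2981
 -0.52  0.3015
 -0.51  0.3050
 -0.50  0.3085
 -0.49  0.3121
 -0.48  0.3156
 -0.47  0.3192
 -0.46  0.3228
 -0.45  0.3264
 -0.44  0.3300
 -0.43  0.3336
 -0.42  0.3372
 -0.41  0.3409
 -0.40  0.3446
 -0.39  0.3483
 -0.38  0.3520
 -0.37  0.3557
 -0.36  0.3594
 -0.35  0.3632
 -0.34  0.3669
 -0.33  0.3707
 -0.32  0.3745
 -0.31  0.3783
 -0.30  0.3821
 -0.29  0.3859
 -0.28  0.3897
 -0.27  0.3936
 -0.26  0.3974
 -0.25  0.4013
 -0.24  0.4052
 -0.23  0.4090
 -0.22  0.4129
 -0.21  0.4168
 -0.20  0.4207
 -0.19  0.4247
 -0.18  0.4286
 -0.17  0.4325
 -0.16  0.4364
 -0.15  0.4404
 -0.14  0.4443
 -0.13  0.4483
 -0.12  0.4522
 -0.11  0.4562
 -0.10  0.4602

σ√T = 0.37 × 1.1180 = 0.4137
d₁ = [ln(130/120) + (0.055 + ½·0.37²)·1.25] / (σ√T) = (0.0800 + 0.1543) / 0.4137 = 0.5665 → 0.57
d₂ = 0.5665 − 0.4137 = 0.1529 → 0.15
exp(−rT) = exp(−0.055·1.25) = 0.9336
N(−d₂) = N(-0.15) = 0.4404;  N(−d₁) = N(-0.57) = 0.2843
P = 120·0.9336·0.4404 − 130·0.2843 = 49.3389 − 36.9590 = 12.3799

$12.38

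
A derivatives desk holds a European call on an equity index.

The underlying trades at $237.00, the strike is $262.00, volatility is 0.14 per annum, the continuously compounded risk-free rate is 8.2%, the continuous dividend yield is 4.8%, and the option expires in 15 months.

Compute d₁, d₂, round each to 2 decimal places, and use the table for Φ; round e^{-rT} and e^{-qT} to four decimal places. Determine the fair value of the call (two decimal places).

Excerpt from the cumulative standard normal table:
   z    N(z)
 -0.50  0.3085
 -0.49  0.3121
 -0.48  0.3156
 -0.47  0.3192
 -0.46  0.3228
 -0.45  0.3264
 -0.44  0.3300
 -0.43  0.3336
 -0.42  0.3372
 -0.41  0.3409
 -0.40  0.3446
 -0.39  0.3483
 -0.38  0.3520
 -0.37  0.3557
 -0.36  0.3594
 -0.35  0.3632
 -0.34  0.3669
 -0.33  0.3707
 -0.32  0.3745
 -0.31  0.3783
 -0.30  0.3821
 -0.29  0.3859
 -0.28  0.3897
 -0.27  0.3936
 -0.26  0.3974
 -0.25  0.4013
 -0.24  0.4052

σ√T = 0.14·√1.25 = 0.1565
d₁ = [ln(237/262) + (0.082 − 0.048 + ½·0.14²)·1.25] / (σ√T) = (-0.1003 + 0.0548) / 0.1565 = -0.2909 ⇒ -0.29
d₂ = -0.2909 − 0.1565 = -0.4474 ⇒ -0.45
e^(−qT) = e^(−0.048·1.25) = 0.9418;  e^(−rT) = e^(−0.082·1.25) = 0.9026
N(d₁) = N(-0.29) = 0.3859;  N(d₂) = N(-0.45) = 0.3264
C = 237·0.9418·0.3859 − 262·0.9026·0.3264 = 86.1354 − 77.1875 = 8.9480

$8.95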